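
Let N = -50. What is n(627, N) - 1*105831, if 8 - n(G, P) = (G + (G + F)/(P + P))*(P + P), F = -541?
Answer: -43209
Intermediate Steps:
n(G, P) = 8 - 2*P*(G + (-541 + G)/(2*P)) (n(G, P) = 8 - (G + (G - 541)/(P + P))*(P + P) = 8 - (G + (-541 + G)/((2*P)))*2*P = 8 - (G + (-541 + G)*(1/(2*P)))*2*P = 8 - (G + (-541 + G)/(2*P))*2*P = 8 - 2*P*(G + (-541 + G)/(2*P)))
n(627, N) - 1*105831 = (549 - 1*627 - 2*627*(-50)) - 1*105831 = (549 - 627 + 62700) - 105831 = 62622 - 105831 = -43209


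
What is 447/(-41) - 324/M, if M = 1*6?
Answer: -2661/41 ≈ -64.902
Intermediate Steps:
M = 6
447/(-41) - 324/M = 447/(-41) - 324/6 = 447*(-1/41) - 324*⅙ = -447/41 - 54 = -2661/41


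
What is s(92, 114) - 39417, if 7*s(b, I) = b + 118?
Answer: -39387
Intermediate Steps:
s(b, I) = 118/7 + b/7 (s(b, I) = (b + 118)/7 = (118 + b)/7 = 118/7 + b/7)
s(92, 114) - 39417 = (118/7 + (⅐)*92) - 39417 = (118/7 + 92/7) - 39417 = 30 - 39417 = -39387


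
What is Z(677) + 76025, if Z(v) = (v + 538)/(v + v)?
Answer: 102939065/1354 ≈ 76026.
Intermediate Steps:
Z(v) = (538 + v)/(2*v) (Z(v) = (538 + v)/((2*v)) = (538 + v)*(1/(2*v)) = (538 + v)/(2*v))
Z(677) + 76025 = (½)*(538 + 677)/677 + 76025 = (½)*(1/677)*1215 + 76025 = 1215/1354 + 76025 = 102939065/1354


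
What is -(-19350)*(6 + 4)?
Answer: 193500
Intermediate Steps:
-(-19350)*(6 + 4) = -(-19350)*10 = -3870*(-50) = 193500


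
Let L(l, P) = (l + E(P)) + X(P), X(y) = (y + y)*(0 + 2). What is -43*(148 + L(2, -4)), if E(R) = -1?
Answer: -5719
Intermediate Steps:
X(y) = 4*y (X(y) = (2*y)*2 = 4*y)
L(l, P) = -1 + l + 4*P (L(l, P) = (l - 1) + 4*P = (-1 + l) + 4*P = -1 + l + 4*P)
-43*(148 + L(2, -4)) = -43*(148 + (-1 + 2 + 4*(-4))) = -43*(148 + (-1 + 2 - 16)) = -43*(148 - 15) = -43*133 = -5719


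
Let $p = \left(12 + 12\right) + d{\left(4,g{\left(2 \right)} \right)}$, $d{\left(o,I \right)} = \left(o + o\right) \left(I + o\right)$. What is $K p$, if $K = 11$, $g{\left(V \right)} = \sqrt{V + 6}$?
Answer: $616 + 176 \sqrt{2} \approx 864.9$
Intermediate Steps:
$g{\left(V \right)} = \sqrt{6 + V}$
$d{\left(o,I \right)} = 2 o \left(I + o\right)$
$p = 56 + 16 \sqrt{2}$ ($p = \left(12 + 12\right) + 2 \cdot 4 \left(\sqrt{6 + 2} + 4\right) = 24 + 2 \cdot 4 \left(\sqrt{8} + 4\right) = 24 + 2 \cdot 4 \left(2 \sqrt{2} + 4\right) = 24 + 2 \cdot 4 \left(4 + 2 \sqrt{2}\right) = 24 + \left(32 + 16 \sqrt{2}\right) = 56 + 16 \sqrt{2} \approx 78.627$)
$K p = 11 \left(56 + 16 \sqrt{2}\right) = 616 + 176 \sqrt{2}$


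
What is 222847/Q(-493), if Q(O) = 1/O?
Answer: -109863571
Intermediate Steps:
222847/Q(-493) = 222847/(1/(-493)) = 222847/(-1/493) = 222847*(-493) = -109863571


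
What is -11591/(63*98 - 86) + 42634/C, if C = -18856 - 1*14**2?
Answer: -120096881/28997144 ≈ -4.1417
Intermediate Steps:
C = -19052 (C = -18856 - 1*196 = -18856 - 196 = -19052)
-11591/(63*98 - 86) + 42634/C = -11591/(63*98 - 86) + 42634/(-19052) = -11591/(6174 - 86) + 42634*(-1/19052) = -11591/6088 - 21317/9526 = -120096881/28997144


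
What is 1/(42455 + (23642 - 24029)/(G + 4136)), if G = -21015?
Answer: 16879/716598332 ≈ 2.3554e-5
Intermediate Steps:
1/(42455 + (23642 - 24029)/(G + 4136)) = 1/(42455 + (23642 - 24029)/(-21015 + 4136)) = 1/(42455 - 387/(-16879)) = 1/(42455 - 387*(-1/16879)) = 1/(42455 + 387/16879) = 1/(716598332/16879) = 16879/716598332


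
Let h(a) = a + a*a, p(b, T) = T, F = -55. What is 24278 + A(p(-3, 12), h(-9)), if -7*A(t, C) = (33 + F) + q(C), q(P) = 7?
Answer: 169961/7 ≈ 24280.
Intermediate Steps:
h(a) = a + a²
A(t, C) = 15/7 (A(t, C) = -((33 - 55) + 7)/7 = -(-22 + 7)/7 = -⅐*(-15) = 15/7)
24278 + A(p(-3, 12), h(-9)) = 24278 + 15/7 = 169961/7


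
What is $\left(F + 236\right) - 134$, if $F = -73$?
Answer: $29$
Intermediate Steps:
$\left(F + 236\right) - 134 = \left(-73 + 236\right) - 134 = 163 - 134 = 29$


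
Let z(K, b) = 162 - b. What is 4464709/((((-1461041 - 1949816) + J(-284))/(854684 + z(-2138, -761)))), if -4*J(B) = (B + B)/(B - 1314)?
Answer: -3052208982417037/2725274814 ≈ -1.1200e+6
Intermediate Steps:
J(B) = -B/(2*(-1314 + B)) (J(B) = -(B + B)/(4*(B - 1314)) = -2*B/(4*(-1314 + B)) = -B/(2*(-1314 + B)))
4464709/((((-1461041 - 1949816) + J(-284))/(854684 + z(-2138, -761)))) = 4464709/((((-1461041 - 1949816) - 1*(-284)/(-2628 + 2*(-284)))/(854684 + (162 - 1*(-761))))) = 4464709/(((-3410857 - 1*(-284)/(-2628 - 568))/(854684 + (162 + 761)))) = 4464709/(((-3410857 - 1*(-284)/(-3196))/(854684 + 923))) = 4464709/(((-3410857 - 1*(-284)*(-1/3196))/855607)) = 4464709/(((-3410857 - 71/799)*(1/855607))) = 4464709/((-2725274814/799*1/855607)) = 4464709/(-2725274814/683629993) = 4464709*(-683629993/2725274814) = -3052208982417037/2725274814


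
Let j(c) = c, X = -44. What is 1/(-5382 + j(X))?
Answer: -1/5426 ≈ -0.00018430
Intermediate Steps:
1/(-5382 + j(X)) = 1/(-5382 - 44) = 1/(-5426) = -1/5426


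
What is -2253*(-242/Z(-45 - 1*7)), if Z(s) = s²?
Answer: 272613/1352 ≈ 201.64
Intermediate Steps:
-2253*(-242/Z(-45 - 1*7)) = -2253*(-242/(-45 - 1*7)²) = -2253*(-242/(-45 - 7)²) = -2253/(-1*(-52)²*(1/242)) = -2253/(-1*2704*(1/242)) = -2253/((-2704*1/242)) = -2253/(-1352/121) = -2253*(-121/1352) = 272613/1352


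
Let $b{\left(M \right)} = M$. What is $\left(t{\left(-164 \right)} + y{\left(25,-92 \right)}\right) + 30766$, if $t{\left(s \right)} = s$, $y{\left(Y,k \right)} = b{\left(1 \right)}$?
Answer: $30603$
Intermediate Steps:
$y{\left(Y,k \right)} = 1$
$\left(t{\left(-164 \right)} + y{\left(25,-92 \right)}\right) + 30766 = \left(-164 + 1\right) + 30766 = -163 + 30766 = 30603$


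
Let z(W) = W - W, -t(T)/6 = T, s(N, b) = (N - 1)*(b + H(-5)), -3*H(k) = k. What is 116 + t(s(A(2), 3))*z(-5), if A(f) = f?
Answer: 116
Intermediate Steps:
H(k) = -k/3
s(N, b) = (-1 + N)*(5/3 + b) (s(N, b) = (N - 1)*(b - 1/3*(-5)) = (-1 + N)*(b + 5/3) = (-1 + N)*(5/3 + b))
t(T) = -6*T
z(W) = 0
116 + t(s(A(2), 3))*z(-5) = 116 - 6*(-5/3 - 1*3 + (5/3)*2 + 2*3)*0 = 116 - 6*(-5/3 - 3 + 10/3 + 6)*0 = 116 - 6*14/3*0 = 116 - 28*0 = 116 + 0 = 116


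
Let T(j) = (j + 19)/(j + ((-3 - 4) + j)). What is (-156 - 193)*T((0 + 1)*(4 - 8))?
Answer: 349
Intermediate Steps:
T(j) = (19 + j)/(-7 + 2*j) (T(j) = (19 + j)/(j + (-7 + j)) = (19 + j)/(-7 + 2*j))
(-156 - 193)*T((0 + 1)*(4 - 8)) = (-156 - 193)*((19 + (0 + 1)*(4 - 8))/(-7 + 2*((0 + 1)*(4 - 8)))) = -349*(19 + 1*(-4))/(-7 + 2*(1*(-4))) = -349*(19 - 4)/(-7 + 2*(-4)) = -349*15/(-7 - 8) = -349*15/(-15) = -(-349)*15/15 = -349*(-1) = 349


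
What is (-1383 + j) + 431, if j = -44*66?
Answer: -3856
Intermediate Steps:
j = -2904
(-1383 + j) + 431 = (-1383 - 2904) + 431 = -4287 + 431 = -3856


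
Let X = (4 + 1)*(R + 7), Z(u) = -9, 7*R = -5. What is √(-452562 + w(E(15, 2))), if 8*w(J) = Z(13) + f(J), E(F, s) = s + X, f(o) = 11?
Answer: I*√1810247/2 ≈ 672.73*I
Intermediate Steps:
R = -5/7 (R = (⅐)*(-5) = -5/7 ≈ -0.71429)
X = 220/7 (X = (4 + 1)*(-5/7 + 7) = 5*(44/7) = 220/7 ≈ 31.429)
E(F, s) = 220/7 + s (E(F, s) = s + 220/7 = 220/7 + s)
w(J) = ¼ (w(J) = (-9 + 11)/8 = (⅛)*2 = ¼)
√(-452562 + w(E(15, 2))) = √(-452562 + ¼) = √(-1810247/4) = I*√1810247/2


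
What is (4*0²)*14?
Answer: 0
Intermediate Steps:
(4*0²)*14 = (4*0)*14 = 0*14 = 0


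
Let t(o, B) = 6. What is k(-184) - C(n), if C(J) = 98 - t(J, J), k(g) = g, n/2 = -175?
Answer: -276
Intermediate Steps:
n = -350 (n = 2*(-175) = -350)
C(J) = 92 (C(J) = 98 - 1*6 = 98 - 6 = 92)
k(-184) - C(n) = -184 - 1*92 = -184 - 92 = -276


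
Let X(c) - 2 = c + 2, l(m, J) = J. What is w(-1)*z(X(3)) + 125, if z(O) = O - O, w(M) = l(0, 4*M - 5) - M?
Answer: 125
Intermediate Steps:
w(M) = -5 + 3*M (w(M) = (4*M - 5) - M = (-5 + 4*M) - M = -5 + 3*M)
X(c) = 4 + c (X(c) = 2 + (c + 2) = 2 + (2 + c) = 4 + c)
z(O) = 0
w(-1)*z(X(3)) + 125 = (-5 + 3*(-1))*0 + 125 = (-5 - 3)*0 + 125 = -8*0 + 125 = 0 + 125 = 125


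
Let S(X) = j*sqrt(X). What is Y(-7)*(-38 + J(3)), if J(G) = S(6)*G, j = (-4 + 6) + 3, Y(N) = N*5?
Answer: 1330 - 525*sqrt(6) ≈ 44.018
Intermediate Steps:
Y(N) = 5*N
j = 5 (j = 2 + 3 = 5)
S(X) = 5*sqrt(X)
J(G) = 5*G*sqrt(6) (J(G) = (5*sqrt(6))*G = 5*G*sqrt(6))
Y(-7)*(-38 + J(3)) = (5*(-7))*(-38 + 5*3*sqrt(6)) = -35*(-38 + 15*sqrt(6)) = 1330 - 525*sqrt(6)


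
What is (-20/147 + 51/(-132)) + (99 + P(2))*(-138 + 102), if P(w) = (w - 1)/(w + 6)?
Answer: -23084437/6468 ≈ -3569.0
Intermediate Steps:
P(w) = (-1 + w)/(6 + w)
(-20/147 + 51/(-132)) + (99 + P(2))*(-138 + 102) = (-20/147 + 51/(-132)) + (99 + (-1 + 2)/(6 + 2))*(-138 + 102) = (-20*1/147 + 51*(-1/132)) + (99 + 1/8)*(-36) = (-20/147 - 17/44) + (99 + (⅛)*1)*(-36) = -3379/6468 + (99 + ⅛)*(-36) = -3379/6468 + (793/8)*(-36) = -3379/6468 - 7137/2 = -23084437/6468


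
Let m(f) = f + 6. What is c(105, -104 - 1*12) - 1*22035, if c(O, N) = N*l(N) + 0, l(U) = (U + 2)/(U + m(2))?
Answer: -199417/9 ≈ -22157.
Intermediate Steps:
m(f) = 6 + f
l(U) = (2 + U)/(8 + U) (l(U) = (U + 2)/(U + (6 + 2)) = (2 + U)/(U + 8) = (2 + U)/(8 + U))
c(O, N) = N*(2 + N)/(8 + N) (c(O, N) = N*((2 + N)/(8 + N)) + 0 = N*(2 + N)/(8 + N) + 0 = N*(2 + N)/(8 + N))
c(105, -104 - 1*12) - 1*22035 = (-104 - 1*12)*(2 + (-104 - 1*12))/(8 + (-104 - 1*12)) - 1*22035 = (-104 - 12)*(2 + (-104 - 12))/(8 + (-104 - 12)) - 22035 = -116*(2 - 116)/(8 - 116) - 22035 = -116*(-114)/(-108) - 22035 = -116*(-1/108)*(-114) - 22035 = -1102/9 - 22035 = -199417/9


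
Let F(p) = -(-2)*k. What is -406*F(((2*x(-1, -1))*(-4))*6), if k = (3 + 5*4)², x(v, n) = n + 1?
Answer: -429548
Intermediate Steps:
x(v, n) = 1 + n
k = 529 (k = (3 + 20)² = 23² = 529)
F(p) = 1058 (F(p) = -(-2)*529 = -2*(-529) = 1058)
-406*F(((2*x(-1, -1))*(-4))*6) = -406*1058 = -429548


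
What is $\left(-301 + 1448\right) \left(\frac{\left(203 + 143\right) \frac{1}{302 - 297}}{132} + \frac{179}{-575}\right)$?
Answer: $\frac{9268907}{37950} \approx 244.24$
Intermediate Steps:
$\left(-301 + 1448\right) \left(\frac{\left(203 + 143\right) \frac{1}{302 - 297}}{132} + \frac{179}{-575}\right) = 1147 \left(\frac{346}{5} \cdot \frac{1}{132} + 179 \left(- \frac{1}{575}\right)\right) = 1147 \left(346 \cdot \frac{1}{5} \cdot \frac{1}{132} - \frac{179}{575}\right) = 1147 \left(\frac{346}{5} \cdot \frac{1}{132} - \frac{179}{575}\right) = 1147 \left(\frac{173}{330} - \frac{179}{575}\right) = 1147 \cdot \frac{8081}{37950} = \frac{9268907}{37950}$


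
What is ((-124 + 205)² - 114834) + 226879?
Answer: 118606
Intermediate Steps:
((-124 + 205)² - 114834) + 226879 = (81² - 114834) + 226879 = (6561 - 114834) + 226879 = -108273 + 226879 = 118606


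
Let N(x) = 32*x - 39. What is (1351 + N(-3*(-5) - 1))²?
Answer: 3097600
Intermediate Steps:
N(x) = -39 + 32*x
(1351 + N(-3*(-5) - 1))² = (1351 + (-39 + 32*(-3*(-5) - 1)))² = (1351 + (-39 + 32*(15 - 1)))² = (1351 + (-39 + 32*14))² = (1351 + (-39 + 448))² = (1351 + 409)² = 1760² = 3097600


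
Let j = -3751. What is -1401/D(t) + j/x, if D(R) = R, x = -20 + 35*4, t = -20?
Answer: 931/24 ≈ 38.792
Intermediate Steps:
x = 120 (x = -20 + 140 = 120)
-1401/D(t) + j/x = -1401/(-20) - 3751/120 = -1401*(-1/20) - 3751*1/120 = 1401/20 - 3751/120 = 931/24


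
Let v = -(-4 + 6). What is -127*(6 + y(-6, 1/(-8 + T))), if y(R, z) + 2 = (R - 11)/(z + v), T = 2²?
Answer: -13208/9 ≈ -1467.6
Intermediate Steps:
T = 4
v = -2 (v = -1*2 = -2)
y(R, z) = -2 + (-11 + R)/(-2 + z) (y(R, z) = -2 + (R - 11)/(z - 2) = -2 + (-11 + R)/(-2 + z))
-127*(6 + y(-6, 1/(-8 + T))) = -127*(6 + (-7 - 6 - 2/(-8 + 4))/(-2 + 1/(-8 + 4))) = -127*(6 + (-7 - 6 - 2/(-4))/(-2 + 1/(-4))) = -127*(6 + (-7 - 6 - 2*(-¼))/(-2 - ¼)) = -127*(6 + (-7 - 6 + ½)/(-9/4)) = -127*(6 - 4/9*(-25/2)) = -127*(6 + 50/9) = -127*104/9 = -13208/9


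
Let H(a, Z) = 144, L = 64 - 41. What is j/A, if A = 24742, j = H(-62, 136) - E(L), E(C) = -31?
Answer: 175/24742 ≈ 0.0070730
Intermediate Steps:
L = 23
j = 175 (j = 144 - 1*(-31) = 144 + 31 = 175)
j/A = 175/24742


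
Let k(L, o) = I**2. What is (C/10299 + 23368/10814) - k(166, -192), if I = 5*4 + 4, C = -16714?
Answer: -32045574250/55686693 ≈ -575.46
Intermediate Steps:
I = 24 (I = 20 + 4 = 24)
k(L, o) = 576 (k(L, o) = 24**2 = 576)
(C/10299 + 23368/10814) - k(166, -192) = (-16714/10299 + 23368/10814) - 1*576 = (-16714*1/10299 + 23368*(1/10814)) - 576 = (-16714/10299 + 11684/5407) - 576 = 29960918/55686693 - 576 = -32045574250/55686693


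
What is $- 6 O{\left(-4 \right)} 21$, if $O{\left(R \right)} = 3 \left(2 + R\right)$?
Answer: $756$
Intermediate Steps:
$O{\left(R \right)} = 6 + 3 R$
$- 6 O{\left(-4 \right)} 21 = - 6 \left(6 + 3 \left(-4\right)\right) 21 = - 6 \left(6 - 12\right) 21 = \left(-6\right) \left(-6\right) 21 = 36 \cdot 21 = 756$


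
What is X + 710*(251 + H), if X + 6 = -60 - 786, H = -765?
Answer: -365792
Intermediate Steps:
X = -852 (X = -6 + (-60 - 786) = -6 - 846 = -852)
X + 710*(251 + H) = -852 + 710*(251 - 765) = -852 + 710*(-514) = -852 - 364940 = -365792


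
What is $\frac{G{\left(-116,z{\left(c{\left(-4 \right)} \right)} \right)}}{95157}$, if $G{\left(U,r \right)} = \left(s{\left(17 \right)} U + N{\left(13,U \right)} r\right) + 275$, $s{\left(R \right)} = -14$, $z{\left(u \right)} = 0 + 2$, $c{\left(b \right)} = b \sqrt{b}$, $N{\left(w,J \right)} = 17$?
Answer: $\frac{1933}{95157} \approx 0.020314$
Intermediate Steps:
$c{\left(b \right)} = b^{\frac{3}{2}}$
$z{\left(u \right)} = 2$
$G{\left(U,r \right)} = 275 - 14 U + 17 r$ ($G{\left(U,r \right)} = \left(- 14 U + 17 r\right) + 275 = 275 - 14 U + 17 r$)
$\frac{G{\left(-116,z{\left(c{\left(-4 \right)} \right)} \right)}}{95157} = \frac{275 - -1624 + 17 \cdot 2}{95157} = \left(275 + 1624 + 34\right) \frac{1}{95157} = 1933 \cdot \frac{1}{95157} = \frac{1933}{95157}$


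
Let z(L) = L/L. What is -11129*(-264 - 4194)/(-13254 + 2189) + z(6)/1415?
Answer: -14040499993/3131395 ≈ -4483.8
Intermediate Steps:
z(L) = 1
-11129*(-264 - 4194)/(-13254 + 2189) + z(6)/1415 = -11129*(-264 - 4194)/(-13254 + 2189) + 1/1415 = -11129/((-11065/(-4458))) + 1*(1/1415) = -11129/((-11065*(-1/4458))) + 1/1415 = -11129/11065/4458 + 1/1415 = -11129*4458/11065 + 1/1415 = -49613082/11065 + 1/1415 = -14040499993/3131395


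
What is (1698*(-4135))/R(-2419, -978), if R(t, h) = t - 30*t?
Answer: -7021230/70151 ≈ -100.09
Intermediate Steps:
R(t, h) = -29*t (R(t, h) = t - 30*t = -29*t)
(1698*(-4135))/R(-2419, -978) = (1698*(-4135))/((-29*(-2419))) = -7021230/70151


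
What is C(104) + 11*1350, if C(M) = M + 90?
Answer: 15044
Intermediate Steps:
C(M) = 90 + M
C(104) + 11*1350 = (90 + 104) + 11*1350 = 194 + 14850 = 15044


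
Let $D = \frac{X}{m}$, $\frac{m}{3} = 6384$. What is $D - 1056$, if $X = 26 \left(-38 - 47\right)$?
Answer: $- \frac{10113361}{9576} \approx -1056.1$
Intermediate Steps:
$X = -2210$ ($X = 26 \left(-85\right) = -2210$)
$m = 19152$ ($m = 3 \cdot 6384 = 19152$)
$D = - \frac{1105}{9576}$ ($D = - \frac{2210}{19152} = \left(-2210\right) \frac{1}{19152} = - \frac{1105}{9576} \approx -0.11539$)
$D - 1056 = - \frac{1105}{9576} - 1056 = - \frac{10113361}{9576}$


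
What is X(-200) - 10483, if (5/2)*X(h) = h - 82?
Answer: -52979/5 ≈ -10596.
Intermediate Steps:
X(h) = -164/5 + 2*h/5 (X(h) = 2*(h - 82)/5 = 2*(-82 + h)/5 = -164/5 + 2*h/5)
X(-200) - 10483 = (-164/5 + (⅖)*(-200)) - 10483 = (-164/5 - 80) - 10483 = -564/5 - 10483 = -52979/5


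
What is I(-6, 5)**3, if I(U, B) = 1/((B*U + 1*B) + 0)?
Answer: -1/15625 ≈ -6.4000e-5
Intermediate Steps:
I(U, B) = 1/(B + B*U) (I(U, B) = 1/((B*U + B) + 0) = 1/((B + B*U) + 0) = 1/(B + B*U))
I(-6, 5)**3 = (1/(5*(1 - 6)))**3 = ((1/5)/(-5))**3 = ((1/5)*(-1/5))**3 = (-1/25)**3 = -1/15625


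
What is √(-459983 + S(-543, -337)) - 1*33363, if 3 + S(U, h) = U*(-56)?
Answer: -33363 + I*√429578 ≈ -33363.0 + 655.42*I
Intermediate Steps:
S(U, h) = -3 - 56*U (S(U, h) = -3 + U*(-56) = -3 - 56*U)
√(-459983 + S(-543, -337)) - 1*33363 = √(-459983 + (-3 - 56*(-543))) - 1*33363 = √(-459983 + (-3 + 30408)) - 33363 = √(-459983 + 30405) - 33363 = √(-429578) - 33363 = I*√429578 - 33363 = -33363 + I*√429578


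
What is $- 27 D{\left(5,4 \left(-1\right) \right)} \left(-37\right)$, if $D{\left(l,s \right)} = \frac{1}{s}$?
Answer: $- \frac{999}{4} \approx -249.75$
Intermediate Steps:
$- 27 D{\left(5,4 \left(-1\right) \right)} \left(-37\right) = - \frac{27}{4 \left(-1\right)} \left(-37\right) = - \frac{27}{-4} \left(-37\right) = \left(-27\right) \left(- \frac{1}{4}\right) \left(-37\right) = \frac{27}{4} \left(-37\right) = - \frac{999}{4}$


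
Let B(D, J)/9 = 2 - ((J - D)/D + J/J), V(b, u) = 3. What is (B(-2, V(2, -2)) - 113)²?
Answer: 26569/4 ≈ 6642.3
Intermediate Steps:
B(D, J) = 9 - 9*(J - D)/D (B(D, J) = 9*(2 - ((J - D)/D + J/J)) = 9*(2 - ((J - D)/D + 1)) = 9*(2 - (1 + (J - D)/D)) = 9*(2 + (-1 - (J - D)/D)) = 9*(1 - (J - D)/D) = 9 - 9*(J - D)/D)
(B(-2, V(2, -2)) - 113)² = ((18 - 9*3/(-2)) - 113)² = ((18 - 9*3*(-½)) - 113)² = ((18 + 27/2) - 113)² = (63/2 - 113)² = (-163/2)² = 26569/4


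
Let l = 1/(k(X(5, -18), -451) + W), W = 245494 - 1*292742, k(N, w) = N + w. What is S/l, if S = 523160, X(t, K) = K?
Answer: -24963625720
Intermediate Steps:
W = -47248 (W = 245494 - 292742 = -47248)
l = -1/47717 (l = 1/((-18 - 451) - 47248) = 1/(-469 - 47248) = 1/(-47717) = -1/47717 ≈ -2.0957e-5)
S/l = 523160/(-1/47717) = 523160*(-47717) = -24963625720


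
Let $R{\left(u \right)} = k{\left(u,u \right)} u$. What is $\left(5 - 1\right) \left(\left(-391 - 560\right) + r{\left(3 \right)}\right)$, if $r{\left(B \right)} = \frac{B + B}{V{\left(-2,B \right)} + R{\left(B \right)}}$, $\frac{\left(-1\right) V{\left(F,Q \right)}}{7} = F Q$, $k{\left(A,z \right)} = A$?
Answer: $- \frac{64660}{17} \approx -3803.5$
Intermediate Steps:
$V{\left(F,Q \right)} = - 7 F Q$
$R{\left(u \right)} = u^{2}$ ($R{\left(u \right)} = u u = u^{2}$)
$r{\left(B \right)} = \frac{2 B}{B^{2} + 14 B}$ ($r{\left(B \right)} = \frac{B + B}{\left(-7\right) \left(-2\right) B + B^{2}} = \frac{2 B}{14 B + B^{2}} = \frac{2 B}{B^{2} + 14 B}$)
$\left(5 - 1\right) \left(\left(-391 - 560\right) + r{\left(3 \right)}\right) = \left(5 - 1\right) \left(\left(-391 - 560\right) + \frac{2}{14 + 3}\right) = \left(5 - 1\right) \left(-951 + \frac{2}{17}\right) = 4 \left(-951 + 2 \cdot \frac{1}{17}\right) = 4 \left(-951 + \frac{2}{17}\right) = 4 \left(- \frac{16165}{17}\right) = - \frac{64660}{17}$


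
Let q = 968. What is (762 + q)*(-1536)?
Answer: -2657280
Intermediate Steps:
(762 + q)*(-1536) = (762 + 968)*(-1536) = 1730*(-1536) = -2657280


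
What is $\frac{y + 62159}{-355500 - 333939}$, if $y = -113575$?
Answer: $\frac{51416}{689439} \approx 0.074577$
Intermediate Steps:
$\frac{y + 62159}{-355500 - 333939} = \frac{-113575 + 62159}{-355500 - 333939} = - \frac{51416}{-689439} = \left(-51416\right) \left(- \frac{1}{689439}\right) = \frac{51416}{689439}$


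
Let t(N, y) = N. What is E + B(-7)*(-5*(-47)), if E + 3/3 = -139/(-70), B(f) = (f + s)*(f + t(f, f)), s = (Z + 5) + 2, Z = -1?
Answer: 230369/70 ≈ 3291.0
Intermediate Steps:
s = 6 (s = (-1 + 5) + 2 = 4 + 2 = 6)
B(f) = 2*f*(6 + f) (B(f) = (f + 6)*(f + f) = (6 + f)*(2*f) = 2*f*(6 + f))
E = 69/70 (E = -1 - 139/(-70) = -1 - 139*(-1/70) = -1 + 139/70 = 69/70 ≈ 0.98571)
E + B(-7)*(-5*(-47)) = 69/70 + (2*(-7)*(6 - 7))*(-5*(-47)) = 69/70 + (2*(-7)*(-1))*235 = 69/70 + 14*235 = 69/70 + 3290 = 230369/70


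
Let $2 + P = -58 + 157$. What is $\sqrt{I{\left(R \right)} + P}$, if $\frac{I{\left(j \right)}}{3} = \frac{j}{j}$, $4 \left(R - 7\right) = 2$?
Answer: $10$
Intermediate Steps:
$R = \frac{15}{2}$ ($R = 7 + \frac{1}{4} \cdot 2 = 7 + \frac{1}{2} = \frac{15}{2} \approx 7.5$)
$P = 97$ ($P = -2 + \left(-58 + 157\right) = -2 + 99 = 97$)
$I{\left(j \right)} = 3$ ($I{\left(j \right)} = 3 \frac{j}{j} = 3 \cdot 1 = 3$)
$\sqrt{I{\left(R \right)} + P} = \sqrt{3 + 97} = \sqrt{100} = 10$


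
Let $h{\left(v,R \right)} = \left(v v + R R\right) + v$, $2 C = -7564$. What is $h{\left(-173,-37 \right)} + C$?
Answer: $27343$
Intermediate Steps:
$C = -3782$ ($C = \frac{1}{2} \left(-7564\right) = -3782$)
$h{\left(v,R \right)} = v + R^{2} + v^{2}$ ($h{\left(v,R \right)} = \left(v^{2} + R^{2}\right) + v = \left(R^{2} + v^{2}\right) + v = v + R^{2} + v^{2}$)
$h{\left(-173,-37 \right)} + C = \left(-173 + \left(-37\right)^{2} + \left(-173\right)^{2}\right) - 3782 = \left(-173 + 1369 + 29929\right) - 3782 = 31125 - 3782 = 27343$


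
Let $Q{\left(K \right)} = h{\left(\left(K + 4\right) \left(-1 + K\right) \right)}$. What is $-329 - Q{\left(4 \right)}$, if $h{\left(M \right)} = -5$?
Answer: $-324$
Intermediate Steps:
$Q{\left(K \right)} = -5$
$-329 - Q{\left(4 \right)} = -329 - -5 = -329 + 5 = -324$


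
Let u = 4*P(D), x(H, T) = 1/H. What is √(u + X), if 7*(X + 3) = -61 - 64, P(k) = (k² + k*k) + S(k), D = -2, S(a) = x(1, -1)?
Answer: √742/7 ≈ 3.8914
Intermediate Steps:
S(a) = 1 (S(a) = 1/1 = 1)
P(k) = 1 + 2*k² (P(k) = (k² + k*k) + 1 = (k² + k²) + 1 = 2*k² + 1 = 1 + 2*k²)
X = -146/7 (X = -3 + (-61 - 64)/7 = -3 + (⅐)*(-125) = -3 - 125/7 = -146/7 ≈ -20.857)
u = 36 (u = 4*(1 + 2*(-2)²) = 4*(1 + 2*4) = 4*(1 + 8) = 4*9 = 36)
√(u + X) = √(36 - 146/7) = √(106/7) = √742/7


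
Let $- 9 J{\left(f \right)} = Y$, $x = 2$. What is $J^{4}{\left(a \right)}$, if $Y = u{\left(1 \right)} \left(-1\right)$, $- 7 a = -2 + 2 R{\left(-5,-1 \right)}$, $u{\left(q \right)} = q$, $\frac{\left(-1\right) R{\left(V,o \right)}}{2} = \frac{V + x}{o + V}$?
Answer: $\frac{1}{6561} \approx 0.00015242$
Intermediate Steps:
$R{\left(V,o \right)} = - \frac{2 \left(2 + V\right)}{V + o}$ ($R{\left(V,o \right)} = - 2 \frac{V + 2}{o + V} = - 2 \frac{2 + V}{V + o} = - \frac{2 \left(2 + V\right)}{V + o}$)
$a = \frac{4}{7}$ ($a = - \frac{-2 + 2 \frac{2 \left(-2 - -5\right)}{-5 - 1}}{7} = - \frac{-2 + 2 \frac{2 \left(-2 + 5\right)}{-6}}{7} = - \frac{-2 + 2 \cdot 2 \left(- \frac{1}{6}\right) 3}{7} = - \frac{-2 + 2 \left(-1\right)}{7} = - \frac{-2 - 2}{7} = \left(- \frac{1}{7}\right) \left(-4\right) = \frac{4}{7} \approx 0.57143$)
$Y = -1$ ($Y = 1 \left(-1\right) = -1$)
$J{\left(f \right)} = \frac{1}{9}$ ($J{\left(f \right)} = \left(- \frac{1}{9}\right) \left(-1\right) = \frac{1}{9}$)
$J^{4}{\left(a \right)} = \left(\frac{1}{9}\right)^{4} = \frac{1}{6561}$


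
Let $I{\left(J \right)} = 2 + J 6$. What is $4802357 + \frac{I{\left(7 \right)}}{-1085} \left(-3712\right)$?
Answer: $\frac{5210720673}{1085} \approx 4.8025 \cdot 10^{6}$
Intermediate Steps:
$I{\left(J \right)} = 2 + 6 J$
$4802357 + \frac{I{\left(7 \right)}}{-1085} \left(-3712\right) = 4802357 + \frac{2 + 6 \cdot 7}{-1085} \left(-3712\right) = 4802357 + \left(2 + 42\right) \left(- \frac{1}{1085}\right) \left(-3712\right) = 4802357 + 44 \left(- \frac{1}{1085}\right) \left(-3712\right) = 4802357 - - \frac{163328}{1085} = 4802357 + \frac{163328}{1085} = \frac{5210720673}{1085}$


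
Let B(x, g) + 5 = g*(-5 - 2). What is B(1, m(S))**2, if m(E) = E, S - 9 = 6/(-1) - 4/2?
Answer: 144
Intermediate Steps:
S = 1 (S = 9 + (6/(-1) - 4/2) = 9 + (6*(-1) - 4*1/2) = 9 + (-6 - 2) = 9 - 8 = 1)
B(x, g) = -5 - 7*g (B(x, g) = -5 + g*(-5 - 2) = -5 + g*(-7) = -5 - 7*g)
B(1, m(S))**2 = (-5 - 7*1)**2 = (-5 - 7)**2 = (-12)**2 = 144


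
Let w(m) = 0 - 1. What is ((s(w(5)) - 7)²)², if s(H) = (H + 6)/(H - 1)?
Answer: 130321/16 ≈ 8145.1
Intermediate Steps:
w(m) = -1
s(H) = (6 + H)/(-1 + H)
((s(w(5)) - 7)²)² = (((6 - 1)/(-1 - 1) - 7)²)² = ((5/(-2) - 7)²)² = ((-½*5 - 7)²)² = ((-5/2 - 7)²)² = ((-19/2)²)² = (361/4)² = 130321/16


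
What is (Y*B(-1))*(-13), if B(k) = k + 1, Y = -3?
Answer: 0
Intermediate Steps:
B(k) = 1 + k
(Y*B(-1))*(-13) = -3*(1 - 1)*(-13) = -3*0*(-13) = 0*(-13) = 0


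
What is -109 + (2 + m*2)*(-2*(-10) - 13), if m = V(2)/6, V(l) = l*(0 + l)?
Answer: -257/3 ≈ -85.667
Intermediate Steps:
V(l) = l**2 (V(l) = l*l = l**2)
m = 2/3 (m = 2**2/6 = 4*(1/6) = 2/3 ≈ 0.66667)
-109 + (2 + m*2)*(-2*(-10) - 13) = -109 + (2 + (2/3)*2)*(-2*(-10) - 13) = -109 + (2 + 4/3)*(20 - 13) = -109 + (10/3)*7 = -109 + 70/3 = -257/3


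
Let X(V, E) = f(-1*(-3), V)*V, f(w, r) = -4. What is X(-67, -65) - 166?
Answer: 102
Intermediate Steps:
X(V, E) = -4*V
X(-67, -65) - 166 = -4*(-67) - 166 = 268 - 166 = 102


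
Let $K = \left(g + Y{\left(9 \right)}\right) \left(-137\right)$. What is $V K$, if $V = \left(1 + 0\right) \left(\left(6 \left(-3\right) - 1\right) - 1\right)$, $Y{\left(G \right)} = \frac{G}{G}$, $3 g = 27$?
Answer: $27400$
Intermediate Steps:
$g = 9$ ($g = \frac{1}{3} \cdot 27 = 9$)
$Y{\left(G \right)} = 1$
$K = -1370$ ($K = \left(9 + 1\right) \left(-137\right) = 10 \left(-137\right) = -1370$)
$V = -20$ ($V = 1 \left(\left(-18 - 1\right) - 1\right) = 1 \left(-19 - 1\right) = 1 \left(-20\right) = -20$)
$V K = \left(-20\right) \left(-1370\right) = 27400$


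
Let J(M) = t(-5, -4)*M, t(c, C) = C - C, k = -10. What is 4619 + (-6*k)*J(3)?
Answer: 4619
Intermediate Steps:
t(c, C) = 0
J(M) = 0 (J(M) = 0*M = 0)
4619 + (-6*k)*J(3) = 4619 - 6*(-10)*0 = 4619 + 60*0 = 4619 + 0 = 4619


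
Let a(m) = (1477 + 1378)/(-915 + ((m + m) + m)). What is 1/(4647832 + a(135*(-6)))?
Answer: 669/3109399037 ≈ 2.1515e-7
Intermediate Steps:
a(m) = 2855/(-915 + 3*m) (a(m) = 2855/(-915 + (2*m + m)) = 2855/(-915 + 3*m))
1/(4647832 + a(135*(-6))) = 1/(4647832 + 2855/(3*(-305 + 135*(-6)))) = 1/(4647832 + 2855/(3*(-305 - 810))) = 1/(4647832 + (2855/3)/(-1115)) = 1/(4647832 + (2855/3)*(-1/1115)) = 1/(4647832 - 571/669) = 1/(3109399037/669) = 669/3109399037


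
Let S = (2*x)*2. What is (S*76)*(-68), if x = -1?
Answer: 20672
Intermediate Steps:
S = -4 (S = (2*(-1))*2 = -2*2 = -4)
(S*76)*(-68) = -4*76*(-68) = -304*(-68) = 20672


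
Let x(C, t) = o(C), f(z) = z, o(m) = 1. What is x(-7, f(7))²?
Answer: 1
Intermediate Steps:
x(C, t) = 1
x(-7, f(7))² = 1² = 1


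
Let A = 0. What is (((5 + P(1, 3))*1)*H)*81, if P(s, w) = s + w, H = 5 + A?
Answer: 3645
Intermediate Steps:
H = 5 (H = 5 + 0 = 5)
(((5 + P(1, 3))*1)*H)*81 = (((5 + (1 + 3))*1)*5)*81 = (((5 + 4)*1)*5)*81 = ((9*1)*5)*81 = (9*5)*81 = 45*81 = 3645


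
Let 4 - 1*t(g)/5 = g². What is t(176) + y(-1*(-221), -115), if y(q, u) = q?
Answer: -154639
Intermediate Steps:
t(g) = 20 - 5*g²
t(176) + y(-1*(-221), -115) = (20 - 5*176²) - 1*(-221) = (20 - 5*30976) + 221 = (20 - 154880) + 221 = -154860 + 221 = -154639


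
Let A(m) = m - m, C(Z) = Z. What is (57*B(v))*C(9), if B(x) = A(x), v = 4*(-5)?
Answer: 0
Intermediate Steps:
A(m) = 0
v = -20
B(x) = 0
(57*B(v))*C(9) = (57*0)*9 = 0*9 = 0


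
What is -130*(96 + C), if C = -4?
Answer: -11960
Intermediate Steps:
-130*(96 + C) = -130*(96 - 4) = -130*92 = -11960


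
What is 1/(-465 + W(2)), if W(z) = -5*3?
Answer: -1/480 ≈ -0.0020833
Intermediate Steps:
W(z) = -15
1/(-465 + W(2)) = 1/(-465 - 15) = 1/(-480) = -1/480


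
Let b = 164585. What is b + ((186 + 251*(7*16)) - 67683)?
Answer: 125200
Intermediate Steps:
b + ((186 + 251*(7*16)) - 67683) = 164585 + ((186 + 251*(7*16)) - 67683) = 164585 + ((186 + 251*112) - 67683) = 164585 + ((186 + 28112) - 67683) = 164585 + (28298 - 67683) = 164585 - 39385 = 125200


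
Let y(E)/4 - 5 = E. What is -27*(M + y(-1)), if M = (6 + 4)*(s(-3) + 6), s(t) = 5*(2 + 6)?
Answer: -12852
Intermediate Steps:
s(t) = 40 (s(t) = 5*8 = 40)
y(E) = 20 + 4*E
M = 460 (M = (6 + 4)*(40 + 6) = 10*46 = 460)
-27*(M + y(-1)) = -27*(460 + (20 + 4*(-1))) = -27*(460 + (20 - 4)) = -27*(460 + 16) = -27*476 = -12852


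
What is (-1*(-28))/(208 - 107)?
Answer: 28/101 ≈ 0.27723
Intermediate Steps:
(-1*(-28))/(208 - 107) = 28/101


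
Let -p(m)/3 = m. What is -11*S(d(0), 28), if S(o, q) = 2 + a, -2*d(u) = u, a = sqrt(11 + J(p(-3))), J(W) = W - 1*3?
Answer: -22 - 11*sqrt(17) ≈ -67.354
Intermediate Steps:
p(m) = -3*m
J(W) = -3 + W (J(W) = W - 3 = -3 + W)
a = sqrt(17) (a = sqrt(11 + (-3 - 3*(-3))) = sqrt(11 + (-3 + 9)) = sqrt(11 + 6) = sqrt(17) ≈ 4.1231)
d(u) = -u/2
S(o, q) = 2 + sqrt(17)
-11*S(d(0), 28) = -11*(2 + sqrt(17)) = -22 - 11*sqrt(17)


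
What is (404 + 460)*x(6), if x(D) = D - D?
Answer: 0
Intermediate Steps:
x(D) = 0
(404 + 460)*x(6) = (404 + 460)*0 = 864*0 = 0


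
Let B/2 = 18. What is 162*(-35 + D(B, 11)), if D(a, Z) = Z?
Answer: -3888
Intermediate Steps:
B = 36 (B = 2*18 = 36)
162*(-35 + D(B, 11)) = 162*(-35 + 11) = 162*(-24) = -3888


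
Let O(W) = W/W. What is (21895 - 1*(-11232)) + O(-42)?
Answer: 33128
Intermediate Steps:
O(W) = 1
(21895 - 1*(-11232)) + O(-42) = (21895 - 1*(-11232)) + 1 = (21895 + 11232) + 1 = 33127 + 1 = 33128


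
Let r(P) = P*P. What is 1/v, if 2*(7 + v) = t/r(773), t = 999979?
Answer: -1195058/7365427 ≈ -0.16225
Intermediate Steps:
r(P) = P**2
v = -7365427/1195058 (v = -7 + (999979/(773**2))/2 = -7 + (999979/597529)/2 = -7 + (999979*(1/597529))/2 = -7 + (1/2)*(999979/597529) = -7 + 999979/1195058 = -7365427/1195058 ≈ -6.1632)
1/v = 1/(-7365427/1195058) = -1195058/7365427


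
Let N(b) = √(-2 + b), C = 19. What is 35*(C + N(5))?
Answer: 665 + 35*√3 ≈ 725.62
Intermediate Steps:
35*(C + N(5)) = 35*(19 + √(-2 + 5)) = 35*(19 + √3) = 665 + 35*√3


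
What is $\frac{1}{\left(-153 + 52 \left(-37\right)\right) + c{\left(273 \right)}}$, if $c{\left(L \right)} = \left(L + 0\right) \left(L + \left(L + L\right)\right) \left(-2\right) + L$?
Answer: $- \frac{1}{448978} \approx -2.2273 \cdot 10^{-6}$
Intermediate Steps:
$c{\left(L \right)} = L - 6 L^{2}$ ($c{\left(L \right)} = L \left(L + 2 L\right) \left(-2\right) + L = L 3 L \left(-2\right) + L = 3 L^{2} \left(-2\right) + L = - 6 L^{2} + L = L - 6 L^{2}$)
$\frac{1}{\left(-153 + 52 \left(-37\right)\right) + c{\left(273 \right)}} = \frac{1}{\left(-153 + 52 \left(-37\right)\right) + 273 \left(1 - 1638\right)} = \frac{1}{\left(-153 - 1924\right) + 273 \left(1 - 1638\right)} = \frac{1}{-2077 + 273 \left(-1637\right)} = \frac{1}{-2077 - 446901} = \frac{1}{-448978} = - \frac{1}{448978}$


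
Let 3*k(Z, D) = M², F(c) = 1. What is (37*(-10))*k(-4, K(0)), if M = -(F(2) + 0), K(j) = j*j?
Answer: -370/3 ≈ -123.33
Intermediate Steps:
K(j) = j²
M = -1 (M = -(1 + 0) = -1*1 = -1)
k(Z, D) = ⅓ (k(Z, D) = (⅓)*(-1)² = (⅓)*1 = ⅓)
(37*(-10))*k(-4, K(0)) = (37*(-10))*(⅓) = -370*⅓ = -370/3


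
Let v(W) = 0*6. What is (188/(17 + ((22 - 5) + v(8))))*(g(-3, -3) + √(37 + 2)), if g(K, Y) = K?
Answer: -282/17 + 94*√39/17 ≈ 17.943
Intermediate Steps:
v(W) = 0
(188/(17 + ((22 - 5) + v(8))))*(g(-3, -3) + √(37 + 2)) = (188/(17 + ((22 - 5) + 0)))*(-3 + √(37 + 2)) = (188/(17 + (17 + 0)))*(-3 + √39) = (188/(17 + 17))*(-3 + √39) = (188/34)*(-3 + √39) = (188*(1/34))*(-3 + √39) = 94*(-3 + √39)/17 = -282/17 + 94*√39/17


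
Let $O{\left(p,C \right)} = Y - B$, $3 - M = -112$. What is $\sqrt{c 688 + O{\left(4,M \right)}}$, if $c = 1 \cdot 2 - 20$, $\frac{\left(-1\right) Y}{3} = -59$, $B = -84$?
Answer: $3 i \sqrt{1347} \approx 110.1 i$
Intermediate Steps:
$Y = 177$ ($Y = \left(-3\right) \left(-59\right) = 177$)
$M = 115$ ($M = 3 - -112 = 3 + 112 = 115$)
$c = -18$ ($c = 2 - 20 = -18$)
$O{\left(p,C \right)} = 261$ ($O{\left(p,C \right)} = 177 - -84 = 177 + 84 = 261$)
$\sqrt{c 688 + O{\left(4,M \right)}} = \sqrt{\left(-18\right) 688 + 261} = \sqrt{-12384 + 261} = \sqrt{-12123} = 3 i \sqrt{1347}$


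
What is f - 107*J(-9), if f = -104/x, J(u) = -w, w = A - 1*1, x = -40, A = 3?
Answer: 1083/5 ≈ 216.60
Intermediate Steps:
w = 2 (w = 3 - 1*1 = 3 - 1 = 2)
J(u) = -2 (J(u) = -1*2 = -2)
f = 13/5 (f = -104/(-40) = -104*(-1/40) = 13/5 ≈ 2.6000)
f - 107*J(-9) = 13/5 - 107*(-2) = 13/5 + 214 = 1083/5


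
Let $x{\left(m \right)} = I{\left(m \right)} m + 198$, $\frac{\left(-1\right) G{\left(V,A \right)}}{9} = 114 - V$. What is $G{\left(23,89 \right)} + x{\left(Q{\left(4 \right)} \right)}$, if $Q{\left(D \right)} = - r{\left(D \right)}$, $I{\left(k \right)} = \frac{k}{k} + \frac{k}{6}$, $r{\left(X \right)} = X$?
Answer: $- \frac{1867}{3} \approx -622.33$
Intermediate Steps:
$G{\left(V,A \right)} = -1026 + 9 V$ ($G{\left(V,A \right)} = - 9 \left(114 - V\right) = -1026 + 9 V$)
$I{\left(k \right)} = 1 + \frac{k}{6}$ ($I{\left(k \right)} = 1 + k \frac{1}{6} = 1 + \frac{k}{6}$)
$Q{\left(D \right)} = - D$
$x{\left(m \right)} = 198 + m \left(1 + \frac{m}{6}\right)$ ($x{\left(m \right)} = \left(1 + \frac{m}{6}\right) m + 198 = m \left(1 + \frac{m}{6}\right) + 198 = 198 + m \left(1 + \frac{m}{6}\right)$)
$G{\left(23,89 \right)} + x{\left(Q{\left(4 \right)} \right)} = \left(-1026 + 9 \cdot 23\right) + \left(198 + \frac{\left(-1\right) 4 \left(6 - 4\right)}{6}\right) = \left(-1026 + 207\right) + \left(198 + \frac{1}{6} \left(-4\right) \left(6 - 4\right)\right) = -819 + \left(198 + \frac{1}{6} \left(-4\right) 2\right) = -819 + \left(198 - \frac{4}{3}\right) = -819 + \frac{590}{3} = - \frac{1867}{3}$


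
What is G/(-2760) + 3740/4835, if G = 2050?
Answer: 8213/266892 ≈ 0.030773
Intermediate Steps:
G/(-2760) + 3740/4835 = 2050/(-2760) + 3740/4835 = 2050*(-1/2760) + 3740*(1/4835) = -205/276 + 748/967 = 8213/266892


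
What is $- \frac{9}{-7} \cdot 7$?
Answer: $9$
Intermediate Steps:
$- \frac{9}{-7} \cdot 7 = \left(-9\right) \left(- \frac{1}{7}\right) 7 = \frac{9}{7} \cdot 7 = 9$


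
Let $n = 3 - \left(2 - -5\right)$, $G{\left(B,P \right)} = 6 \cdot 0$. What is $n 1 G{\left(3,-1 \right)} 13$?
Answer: $0$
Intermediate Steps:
$G{\left(B,P \right)} = 0$
$n = -4$ ($n = 3 - \left(2 + 5\right) = 3 - 7 = -4$)
$n 1 G{\left(3,-1 \right)} 13 = - 4 \cdot 1 \cdot 0 \cdot 13 = \left(-4\right) 0 \cdot 13 = 0 \cdot 13 = 0$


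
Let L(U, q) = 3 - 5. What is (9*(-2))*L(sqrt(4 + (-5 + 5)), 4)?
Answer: 36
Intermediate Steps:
L(U, q) = -2
(9*(-2))*L(sqrt(4 + (-5 + 5)), 4) = (9*(-2))*(-2) = -18*(-2) = 36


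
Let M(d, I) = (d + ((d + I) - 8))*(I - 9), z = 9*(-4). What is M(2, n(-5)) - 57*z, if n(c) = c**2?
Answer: 2388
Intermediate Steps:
z = -36
M(d, I) = (-9 + I)*(-8 + I + 2*d) (M(d, I) = (d + ((I + d) - 8))*(-9 + I) = (d + (-8 + I + d))*(-9 + I) = (-8 + I + 2*d)*(-9 + I) = (-9 + I)*(-8 + I + 2*d))
M(2, n(-5)) - 57*z = (72 + ((-5)**2)**2 - 18*2 - 17*(-5)**2 + 2*(-5)**2*2) - 57*(-36) = (72 + 25**2 - 36 - 17*25 + 2*25*2) + 2052 = (72 + 625 - 36 - 425 + 100) + 2052 = 336 + 2052 = 2388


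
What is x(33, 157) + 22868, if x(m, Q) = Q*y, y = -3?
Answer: 22397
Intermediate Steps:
x(m, Q) = -3*Q (x(m, Q) = Q*(-3) = -3*Q)
x(33, 157) + 22868 = -3*157 + 22868 = -471 + 22868 = 22397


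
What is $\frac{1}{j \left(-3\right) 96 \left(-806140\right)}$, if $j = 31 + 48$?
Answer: $\frac{1}{18341297280} \approx 5.4522 \cdot 10^{-11}$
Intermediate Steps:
$j = 79$
$\frac{1}{j \left(-3\right) 96 \left(-806140\right)} = \frac{1}{79 \left(-3\right) 96 \left(-806140\right)} = \frac{1}{\left(-237\right) 96} \left(- \frac{1}{806140}\right) = \frac{1}{-22752} \left(- \frac{1}{806140}\right) = \left(- \frac{1}{22752}\right) \left(- \frac{1}{806140}\right) = \frac{1}{18341297280}$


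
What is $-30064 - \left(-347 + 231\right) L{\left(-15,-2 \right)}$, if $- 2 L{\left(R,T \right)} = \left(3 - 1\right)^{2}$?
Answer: $-30296$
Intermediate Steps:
$L{\left(R,T \right)} = -2$ ($L{\left(R,T \right)} = - \frac{\left(3 - 1\right)^{2}}{2} = - \frac{2^{2}}{2} = \left(- \frac{1}{2}\right) 4 = -2$)
$-30064 - \left(-347 + 231\right) L{\left(-15,-2 \right)} = -30064 - \left(-347 + 231\right) \left(-2\right) = -30064 - \left(-116\right) \left(-2\right) = -30064 - 232 = -30296$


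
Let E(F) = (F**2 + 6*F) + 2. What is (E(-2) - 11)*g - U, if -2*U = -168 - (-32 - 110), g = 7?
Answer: -132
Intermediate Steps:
E(F) = 2 + F**2 + 6*F
U = 13 (U = -(-168 - (-32 - 110))/2 = -(-168 - 1*(-142))/2 = -(-168 + 142)/2 = -1/2*(-26) = 13)
(E(-2) - 11)*g - U = ((2 + (-2)**2 + 6*(-2)) - 11)*7 - 1*13 = ((2 + 4 - 12) - 11)*7 - 13 = (-6 - 11)*7 - 13 = -17*7 - 13 = -119 - 13 = -132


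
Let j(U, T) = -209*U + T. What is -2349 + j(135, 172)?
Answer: -30392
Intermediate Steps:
j(U, T) = T - 209*U
-2349 + j(135, 172) = -2349 + (172 - 209*135) = -2349 + (172 - 28215) = -2349 - 28043 = -30392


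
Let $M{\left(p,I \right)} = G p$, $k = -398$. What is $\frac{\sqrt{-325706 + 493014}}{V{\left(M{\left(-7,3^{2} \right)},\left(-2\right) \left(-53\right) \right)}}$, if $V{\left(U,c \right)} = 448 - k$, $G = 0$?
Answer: $\frac{\sqrt{41827}}{423} \approx 0.48349$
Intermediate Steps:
$M{\left(p,I \right)} = 0$ ($M{\left(p,I \right)} = 0 p = 0$)
$V{\left(U,c \right)} = 846$ ($V{\left(U,c \right)} = 448 - -398 = 448 + 398 = 846$)
$\frac{\sqrt{-325706 + 493014}}{V{\left(M{\left(-7,3^{2} \right)},\left(-2\right) \left(-53\right) \right)}} = \frac{\sqrt{-325706 + 493014}}{846} = \sqrt{167308} \cdot \frac{1}{846} = 2 \sqrt{41827} \cdot \frac{1}{846} = \frac{\sqrt{41827}}{423}$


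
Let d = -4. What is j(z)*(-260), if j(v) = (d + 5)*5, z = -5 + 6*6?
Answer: -1300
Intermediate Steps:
z = 31 (z = -5 + 36 = 31)
j(v) = 5 (j(v) = (-4 + 5)*5 = 1*5 = 5)
j(z)*(-260) = 5*(-260) = -1300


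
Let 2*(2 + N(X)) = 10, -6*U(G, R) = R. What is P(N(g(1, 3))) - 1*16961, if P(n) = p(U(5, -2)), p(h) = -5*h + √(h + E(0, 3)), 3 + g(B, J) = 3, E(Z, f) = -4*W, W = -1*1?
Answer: -50888/3 + √39/3 ≈ -16961.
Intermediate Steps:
W = -1
U(G, R) = -R/6
E(Z, f) = 4 (E(Z, f) = -4*(-1) = 4)
g(B, J) = 0 (g(B, J) = -3 + 3 = 0)
N(X) = 3 (N(X) = -2 + (½)*10 = -2 + 5 = 3)
p(h) = √(4 + h) - 5*h (p(h) = -5*h + √(h + 4) = -5*h + √(4 + h) = √(4 + h) - 5*h)
P(n) = -5/3 + √39/3 (P(n) = √(4 - ⅙*(-2)) - (-5)*(-2)/6 = √(4 + ⅓) - 5*⅓ = √(13/3) - 5/3 = √39/3 - 5/3 = -5/3 + √39/3)
P(N(g(1, 3))) - 1*16961 = (-5/3 + √39/3) - 1*16961 = (-5/3 + √39/3) - 16961 = -50888/3 + √39/3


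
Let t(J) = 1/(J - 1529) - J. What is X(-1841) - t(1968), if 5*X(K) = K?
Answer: 3511556/2195 ≈ 1599.8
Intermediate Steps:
t(J) = 1/(-1529 + J) - J
X(K) = K/5
X(-1841) - t(1968) = (⅕)*(-1841) - (1 - 1*1968² + 1529*1968)/(-1529 + 1968) = -1841/5 - (1 - 1*3873024 + 3009072)/439 = -1841/5 - (1 - 3873024 + 3009072)/439 = -1841/5 - (-863951)/439 = -1841/5 - 1*(-863951/439) = -1841/5 + 863951/439 = 3511556/2195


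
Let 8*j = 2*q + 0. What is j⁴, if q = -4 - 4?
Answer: 16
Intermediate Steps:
q = -8
j = -2 (j = (2*(-8) + 0)/8 = (-16 + 0)/8 = (⅛)*(-16) = -2)
j⁴ = (-2)⁴ = 16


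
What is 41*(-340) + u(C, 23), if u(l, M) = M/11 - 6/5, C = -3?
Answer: -766651/55 ≈ -13939.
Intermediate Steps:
u(l, M) = -6/5 + M/11 (u(l, M) = M*(1/11) - 6*⅕ = M/11 - 6/5 = -6/5 + M/11)
41*(-340) + u(C, 23) = 41*(-340) + (-6/5 + (1/11)*23) = -13940 + (-6/5 + 23/11) = -13940 + 49/55 = -766651/55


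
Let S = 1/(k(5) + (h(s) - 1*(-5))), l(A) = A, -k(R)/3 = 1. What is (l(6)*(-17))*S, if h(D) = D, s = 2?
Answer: -51/2 ≈ -25.500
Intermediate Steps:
k(R) = -3 (k(R) = -3*1 = -3)
S = 1/4 (S = 1/(-3 + (2 - 1*(-5))) = 1/(-3 + (2 + 5)) = 1/(-3 + 7) = 1/4 ≈ 0.25000)
(l(6)*(-17))*S = (6*(-17))*(1/4) = -102*1/4 = -51/2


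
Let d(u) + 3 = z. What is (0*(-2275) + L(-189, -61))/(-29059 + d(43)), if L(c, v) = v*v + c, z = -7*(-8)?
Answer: -1766/14503 ≈ -0.12177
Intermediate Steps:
z = 56
d(u) = 53 (d(u) = -3 + 56 = 53)
L(c, v) = c + v**2 (L(c, v) = v**2 + c = c + v**2)
(0*(-2275) + L(-189, -61))/(-29059 + d(43)) = (0*(-2275) + (-189 + (-61)**2))/(-29059 + 53) = (0 + (-189 + 3721))/(-29006) = (0 + 3532)*(-1/29006) = 3532*(-1/29006) = -1766/14503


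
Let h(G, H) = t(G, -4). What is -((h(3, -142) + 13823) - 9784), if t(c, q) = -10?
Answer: -4029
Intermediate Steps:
h(G, H) = -10
-((h(3, -142) + 13823) - 9784) = -((-10 + 13823) - 9784) = -(13813 - 9784) = -1*4029 = -4029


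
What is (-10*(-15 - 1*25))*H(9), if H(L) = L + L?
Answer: 7200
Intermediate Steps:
H(L) = 2*L
(-10*(-15 - 1*25))*H(9) = (-10*(-15 - 1*25))*(2*9) = -10*(-15 - 25)*18 = -10*(-40)*18 = 400*18 = 7200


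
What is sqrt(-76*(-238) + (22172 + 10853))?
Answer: sqrt(51113) ≈ 226.08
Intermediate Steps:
sqrt(-76*(-238) + (22172 + 10853)) = sqrt(18088 + 33025) = sqrt(51113)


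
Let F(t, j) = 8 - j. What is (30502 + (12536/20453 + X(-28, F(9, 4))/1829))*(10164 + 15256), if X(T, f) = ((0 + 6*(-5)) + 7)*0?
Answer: 15858773925640/20453 ≈ 7.7538e+8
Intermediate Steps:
X(T, f) = 0 (X(T, f) = ((0 - 30) + 7)*0 = (-30 + 7)*0 = -23*0 = 0)
(30502 + (12536/20453 + X(-28, F(9, 4))/1829))*(10164 + 15256) = (30502 + (12536/20453 + 0/1829))*(10164 + 15256) = (30502 + (12536*(1/20453) + 0*(1/1829)))*25420 = (30502 + (12536/20453 + 0))*25420 = (30502 + 12536/20453)*25420 = (623869942/20453)*25420 = 15858773925640/20453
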